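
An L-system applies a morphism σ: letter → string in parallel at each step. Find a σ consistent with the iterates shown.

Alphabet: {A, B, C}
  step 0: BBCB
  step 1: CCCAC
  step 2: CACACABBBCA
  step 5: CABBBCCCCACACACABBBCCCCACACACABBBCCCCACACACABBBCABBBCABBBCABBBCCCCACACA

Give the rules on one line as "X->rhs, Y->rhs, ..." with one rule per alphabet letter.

  step 1 ⇒ step 2: CCCAC ⇒ CA·CA·CA·BBB·CA
    A ↦ BBB
    C ↦ CA
  step 0 ⇒ step 1: BBCB ⇒ C·C·CA·C
    B ↦ C

A->BBB, B->C, C->CA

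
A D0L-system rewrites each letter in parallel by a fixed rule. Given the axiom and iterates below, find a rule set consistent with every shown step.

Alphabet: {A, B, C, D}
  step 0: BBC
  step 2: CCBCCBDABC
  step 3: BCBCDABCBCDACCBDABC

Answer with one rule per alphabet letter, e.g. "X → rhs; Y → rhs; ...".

A->CB, B->DA, C->BC, D->C

  step 2 ⇒ step 3: CCBCCBDABC ⇒ BC·BC·DA·BC·BC·DA·C·CB·DA·BC
    A ↦ CB
    B ↦ DA
    C ↦ BC
    D ↦ C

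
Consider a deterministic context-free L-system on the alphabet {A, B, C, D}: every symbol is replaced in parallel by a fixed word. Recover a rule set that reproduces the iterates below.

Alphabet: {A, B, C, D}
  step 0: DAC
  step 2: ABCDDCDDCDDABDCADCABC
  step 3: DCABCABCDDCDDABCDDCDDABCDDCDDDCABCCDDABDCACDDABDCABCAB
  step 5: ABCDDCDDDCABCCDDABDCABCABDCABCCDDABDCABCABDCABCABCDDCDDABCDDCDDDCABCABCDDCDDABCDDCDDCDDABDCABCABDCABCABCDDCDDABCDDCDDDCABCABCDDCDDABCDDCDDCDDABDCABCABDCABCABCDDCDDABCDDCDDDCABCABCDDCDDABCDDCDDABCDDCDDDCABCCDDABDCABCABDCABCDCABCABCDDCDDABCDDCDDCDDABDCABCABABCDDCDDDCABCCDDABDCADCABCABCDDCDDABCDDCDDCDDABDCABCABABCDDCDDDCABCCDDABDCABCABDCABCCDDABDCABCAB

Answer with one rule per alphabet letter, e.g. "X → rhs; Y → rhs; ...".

A->DCA, B->BC, C->AB, D->CDD

  step 2 ⇒ step 3: ABCDDCDDCDDABDCADCABC ⇒ DCA·BC·AB·CDD·CDD·AB·CDD·CDD·AB·CDD·CDD·DCA·BC·CDD·AB·DCA·CDD·AB·DCA·BC·AB
    A ↦ DCA
    B ↦ BC
    C ↦ AB
    D ↦ CDD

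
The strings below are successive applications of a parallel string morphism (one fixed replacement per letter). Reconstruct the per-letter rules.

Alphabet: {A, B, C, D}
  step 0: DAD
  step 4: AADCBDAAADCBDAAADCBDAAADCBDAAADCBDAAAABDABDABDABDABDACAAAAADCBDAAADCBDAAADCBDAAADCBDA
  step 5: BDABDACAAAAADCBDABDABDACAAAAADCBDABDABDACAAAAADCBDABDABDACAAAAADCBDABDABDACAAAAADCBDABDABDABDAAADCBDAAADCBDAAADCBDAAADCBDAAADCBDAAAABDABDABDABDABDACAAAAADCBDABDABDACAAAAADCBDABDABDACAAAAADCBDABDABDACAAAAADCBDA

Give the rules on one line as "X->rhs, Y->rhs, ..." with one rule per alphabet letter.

A->BDA, B->AAD, C->AAA, D->C

  step 4 ⇒ step 5: AADCBDAAADCBDAAADCBDAAADCBDAAADCBDAAAABDABDABDABDABDACAAAAADCBDAAADCBDAAADCBDAAADCBDA ⇒ BDA·BDA·C·AAA·AAD·C·BDA·BDA·BDA·C·AAA·AAD·C·BDA·BDA·BDA·C·AAA·AAD·C·BDA·BDA·BDA·C·AAA·AAD·C·BDA·BDA·BDA·C·AAA·AAD·C·BDA·BDA·BDA·BDA·AAD·C·BDA·AAD·C·BDA·AAD·C·BDA·AAD·C·BDA·AAD·C·BDA·AAA·BDA·BDA·BDA·BDA·BDA·C·AAA·AAD·C·BDA·BDA·BDA·C·AAA·AAD·C·BDA·BDA·BDA·C·AAA·AAD·C·BDA·BDA·BDA·C·AAA·AAD·C·BDA
    A ↦ BDA
    B ↦ AAD
    C ↦ AAA
    D ↦ C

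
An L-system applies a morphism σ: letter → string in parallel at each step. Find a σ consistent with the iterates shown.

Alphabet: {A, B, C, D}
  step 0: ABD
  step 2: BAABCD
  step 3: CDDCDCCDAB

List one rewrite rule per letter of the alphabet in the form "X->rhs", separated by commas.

A->DC, B->CD, C->A, D->B

  step 2 ⇒ step 3: BAABCD ⇒ CD·DC·DC·CD·A·B
    A ↦ DC
    B ↦ CD
    C ↦ A
    D ↦ B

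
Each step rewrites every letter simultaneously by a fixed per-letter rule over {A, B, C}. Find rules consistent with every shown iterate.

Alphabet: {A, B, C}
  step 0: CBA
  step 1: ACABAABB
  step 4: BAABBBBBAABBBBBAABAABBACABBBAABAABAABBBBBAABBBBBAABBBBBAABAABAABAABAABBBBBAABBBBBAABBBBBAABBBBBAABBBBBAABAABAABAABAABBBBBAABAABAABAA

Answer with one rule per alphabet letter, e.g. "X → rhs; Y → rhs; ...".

A->BB, B->BAA, C->ACA

  step 0 ⇒ step 1: CBA ⇒ ACA·BAA·BB
    A ↦ BB
    B ↦ BAA
    C ↦ ACA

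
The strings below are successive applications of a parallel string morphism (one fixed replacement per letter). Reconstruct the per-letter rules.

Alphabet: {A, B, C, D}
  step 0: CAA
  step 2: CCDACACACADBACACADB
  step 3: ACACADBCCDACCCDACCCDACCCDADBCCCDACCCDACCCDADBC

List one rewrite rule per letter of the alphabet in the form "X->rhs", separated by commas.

  step 2 ⇒ step 3: CCDACACACADBACACADB ⇒ AC·AC·ADB·CCD·AC·CCD·AC·CCD·AC·CCD·ADB·C·CCD·AC·CCD·AC·CCD·ADB·C
    A ↦ CCD
    B ↦ C
    C ↦ AC
    D ↦ ADB

A->CCD, B->C, C->AC, D->ADB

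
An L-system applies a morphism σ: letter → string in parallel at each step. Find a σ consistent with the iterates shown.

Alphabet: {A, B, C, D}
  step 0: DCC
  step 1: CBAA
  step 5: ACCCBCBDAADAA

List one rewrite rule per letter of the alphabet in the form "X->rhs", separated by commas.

A->D, B->CC, C->A, D->CB

  step 0 ⇒ step 1: DCC ⇒ CB·A·A
    C ↦ A
    D ↦ CB
    A ↦ D  (constrained at step 1)
    B ↦ CC  (constrained at step 1)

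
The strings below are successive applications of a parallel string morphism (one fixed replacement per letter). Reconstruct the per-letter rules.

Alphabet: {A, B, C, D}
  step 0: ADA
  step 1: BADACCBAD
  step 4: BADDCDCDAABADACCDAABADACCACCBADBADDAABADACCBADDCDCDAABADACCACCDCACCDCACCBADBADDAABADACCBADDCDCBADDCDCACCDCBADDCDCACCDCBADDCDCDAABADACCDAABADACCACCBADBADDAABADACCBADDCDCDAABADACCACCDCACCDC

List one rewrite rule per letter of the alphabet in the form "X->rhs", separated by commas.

  step 0 ⇒ step 1: ADA ⇒ BAD·ACC·BAD
    A ↦ BAD
    D ↦ ACC
    B ↦ DAA  (constrained at step 1)
    C ↦ DC  (constrained at step 1)

A->BAD, B->DAA, C->DC, D->ACC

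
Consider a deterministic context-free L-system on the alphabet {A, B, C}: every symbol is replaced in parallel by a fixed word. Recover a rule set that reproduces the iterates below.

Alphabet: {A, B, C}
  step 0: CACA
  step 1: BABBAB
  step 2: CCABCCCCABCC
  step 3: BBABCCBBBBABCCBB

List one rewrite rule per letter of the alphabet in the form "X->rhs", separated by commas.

A->AB, B->CC, C->B

  step 2 ⇒ step 3: CCABCCCCABCC ⇒ B·B·AB·CC·B·B·B·B·AB·CC·B·B
    A ↦ AB
    B ↦ CC
    C ↦ B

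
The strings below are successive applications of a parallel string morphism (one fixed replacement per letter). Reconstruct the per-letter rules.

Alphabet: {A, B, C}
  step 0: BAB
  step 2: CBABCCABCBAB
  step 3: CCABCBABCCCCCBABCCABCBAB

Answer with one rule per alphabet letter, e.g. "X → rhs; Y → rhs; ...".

  step 2 ⇒ step 3: CBABCCABCBAB ⇒ CC·AB·CB·AB·CC·CC·CB·AB·CC·AB·CB·AB
    A ↦ CB
    B ↦ AB
    C ↦ CC

A->CB, B->AB, C->CC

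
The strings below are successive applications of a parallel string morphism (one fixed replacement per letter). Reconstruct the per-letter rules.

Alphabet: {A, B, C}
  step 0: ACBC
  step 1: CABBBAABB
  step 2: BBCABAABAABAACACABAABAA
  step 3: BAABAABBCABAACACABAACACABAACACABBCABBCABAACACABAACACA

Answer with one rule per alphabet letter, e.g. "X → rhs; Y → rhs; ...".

  step 2 ⇒ step 3: BBCABAABAABAACACABAABAA ⇒ BAA·BAA·BB·CA·BAA·CA·CA·BAA·CA·CA·BAA·CA·CA·BB·CA·BB·CA·BAA·CA·CA·BAA·CA·CA
    A ↦ CA
    B ↦ BAA
    C ↦ BB

A->CA, B->BAA, C->BB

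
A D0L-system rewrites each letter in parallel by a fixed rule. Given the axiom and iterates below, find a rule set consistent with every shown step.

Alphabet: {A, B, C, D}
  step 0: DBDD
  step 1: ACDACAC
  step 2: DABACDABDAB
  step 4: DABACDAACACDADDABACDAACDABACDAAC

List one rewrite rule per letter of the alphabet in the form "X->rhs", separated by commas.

  step 1 ⇒ step 2: ACDACAC ⇒ DA·B·AC·DA·B·DA·B
    A ↦ DA
    C ↦ B
    D ↦ AC
  step 0 ⇒ step 1: DBDD ⇒ AC·D·AC·AC
    B ↦ D

A->DA, B->D, C->B, D->AC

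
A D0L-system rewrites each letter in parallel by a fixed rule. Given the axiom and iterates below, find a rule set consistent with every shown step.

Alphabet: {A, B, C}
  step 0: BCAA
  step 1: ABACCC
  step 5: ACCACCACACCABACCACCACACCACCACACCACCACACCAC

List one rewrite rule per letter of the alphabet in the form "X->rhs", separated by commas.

  step 0 ⇒ step 1: BCAA ⇒ AB·AC·C·C
    A ↦ C
    B ↦ AB
    C ↦ AC

A->C, B->AB, C->AC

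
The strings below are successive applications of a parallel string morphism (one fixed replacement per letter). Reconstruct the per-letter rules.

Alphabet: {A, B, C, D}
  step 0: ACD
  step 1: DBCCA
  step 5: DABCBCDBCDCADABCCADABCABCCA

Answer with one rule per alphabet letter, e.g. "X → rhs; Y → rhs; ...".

A->D, B->A, C->BC, D->CA

  step 0 ⇒ step 1: ACD ⇒ D·BC·CA
    A ↦ D
    C ↦ BC
    D ↦ CA
    B ↦ A  (constrained at step 1)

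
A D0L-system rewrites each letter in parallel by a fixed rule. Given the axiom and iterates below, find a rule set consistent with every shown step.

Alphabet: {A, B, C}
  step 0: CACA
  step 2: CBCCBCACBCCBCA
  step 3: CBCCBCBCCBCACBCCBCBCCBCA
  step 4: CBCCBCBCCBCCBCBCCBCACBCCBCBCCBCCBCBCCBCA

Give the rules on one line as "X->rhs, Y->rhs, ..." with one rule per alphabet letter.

  step 3 ⇒ step 4: CBCCBCBCCBCACBCCBCBCCBCA ⇒ CB·C·CB·CB·C·CB·C·CB·CB·C·CB·CA·CB·C·CB·CB·C·CB·C·CB·CB·C·CB·CA
    A ↦ CA
    B ↦ C
    C ↦ CB

A->CA, B->C, C->CB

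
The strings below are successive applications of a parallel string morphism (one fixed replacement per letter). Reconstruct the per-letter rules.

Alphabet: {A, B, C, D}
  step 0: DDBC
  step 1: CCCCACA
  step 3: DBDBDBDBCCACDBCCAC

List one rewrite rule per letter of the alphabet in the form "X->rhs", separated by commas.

A->DB, B->AC, C->A, D->CC

  step 0 ⇒ step 1: DDBC ⇒ CC·CC·AC·A
    B ↦ AC
    C ↦ A
    D ↦ CC
    A ↦ DB  (constrained at step 1)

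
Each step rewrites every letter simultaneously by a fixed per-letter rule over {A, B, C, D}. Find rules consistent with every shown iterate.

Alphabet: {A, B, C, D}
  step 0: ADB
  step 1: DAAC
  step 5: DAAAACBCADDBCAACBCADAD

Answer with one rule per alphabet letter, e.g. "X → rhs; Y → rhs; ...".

  step 0 ⇒ step 1: ADB ⇒ D·A·AC
    A ↦ D
    B ↦ AC
    D ↦ A
    C ↦ BCA  (constrained at step 1)

A->D, B->AC, C->BCA, D->A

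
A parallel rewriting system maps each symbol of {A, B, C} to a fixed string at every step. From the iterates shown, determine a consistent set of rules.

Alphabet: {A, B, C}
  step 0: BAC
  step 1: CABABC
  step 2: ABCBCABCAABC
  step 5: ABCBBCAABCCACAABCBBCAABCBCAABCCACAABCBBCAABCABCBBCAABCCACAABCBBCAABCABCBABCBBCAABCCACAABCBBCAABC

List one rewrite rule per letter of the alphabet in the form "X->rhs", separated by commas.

A->B, B->CA, C->ABC

  step 1 ⇒ step 2: CABABC ⇒ ABC·B·CA·B·CA·ABC
    A ↦ B
    B ↦ CA
    C ↦ ABC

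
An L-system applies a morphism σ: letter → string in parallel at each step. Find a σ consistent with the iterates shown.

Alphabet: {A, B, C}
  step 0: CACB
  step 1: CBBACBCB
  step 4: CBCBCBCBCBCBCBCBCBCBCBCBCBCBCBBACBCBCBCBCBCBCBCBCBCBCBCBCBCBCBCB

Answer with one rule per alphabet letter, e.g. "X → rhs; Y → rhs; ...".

A->BA, B->CB, C->CB

  step 0 ⇒ step 1: CACB ⇒ CB·BA·CB·CB
    A ↦ BA
    B ↦ CB
    C ↦ CB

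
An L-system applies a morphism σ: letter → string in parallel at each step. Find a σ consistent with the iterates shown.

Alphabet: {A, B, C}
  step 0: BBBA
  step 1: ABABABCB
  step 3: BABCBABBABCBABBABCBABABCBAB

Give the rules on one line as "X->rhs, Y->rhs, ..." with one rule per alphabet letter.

A->CB, B->AB, C->B

  step 0 ⇒ step 1: BBBA ⇒ AB·AB·AB·CB
    A ↦ CB
    B ↦ AB
    C ↦ B  (constrained at step 1)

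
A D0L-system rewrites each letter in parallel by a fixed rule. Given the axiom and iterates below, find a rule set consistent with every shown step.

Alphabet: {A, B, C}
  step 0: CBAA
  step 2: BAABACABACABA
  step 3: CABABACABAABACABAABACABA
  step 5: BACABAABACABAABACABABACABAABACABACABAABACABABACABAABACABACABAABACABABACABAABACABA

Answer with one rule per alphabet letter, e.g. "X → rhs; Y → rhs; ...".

  step 2 ⇒ step 3: BAABACABACABA ⇒ CA·BA·BA·CA·BA·A·BA·CA·BA·A·BA·CA·BA
    A ↦ BA
    B ↦ CA
    C ↦ A

A->BA, B->CA, C->A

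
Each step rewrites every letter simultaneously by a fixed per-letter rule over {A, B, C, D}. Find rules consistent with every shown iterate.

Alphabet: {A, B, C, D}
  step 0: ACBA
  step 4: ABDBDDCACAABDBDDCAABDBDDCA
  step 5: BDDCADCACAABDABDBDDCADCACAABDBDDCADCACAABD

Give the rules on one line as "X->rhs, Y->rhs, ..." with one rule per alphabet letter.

  step 4 ⇒ step 5: ABDBDDCACAABDBDDCAABDBDDCA ⇒ BD·D·CA·D·CA·CA·A·BD·A·BD·BD·D·CA·D·CA·CA·A·BD·BD·D·CA·D·CA·CA·A·BD
    A ↦ BD
    B ↦ D
    C ↦ A
    D ↦ CA

A->BD, B->D, C->A, D->CA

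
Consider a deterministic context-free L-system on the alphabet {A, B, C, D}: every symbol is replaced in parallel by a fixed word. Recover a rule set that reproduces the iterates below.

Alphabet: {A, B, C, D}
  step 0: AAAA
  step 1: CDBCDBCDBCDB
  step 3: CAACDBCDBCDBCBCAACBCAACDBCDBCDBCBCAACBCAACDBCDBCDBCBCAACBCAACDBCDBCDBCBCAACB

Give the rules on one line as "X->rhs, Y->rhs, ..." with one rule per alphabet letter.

A->CDB, B->CB, C->CAA, D->AB

  step 0 ⇒ step 1: AAAA ⇒ CDB·CDB·CDB·CDB
    A ↦ CDB
    B ↦ CB  (constrained at step 1)
    C ↦ CAA  (constrained at step 1)
    D ↦ AB  (constrained at step 1)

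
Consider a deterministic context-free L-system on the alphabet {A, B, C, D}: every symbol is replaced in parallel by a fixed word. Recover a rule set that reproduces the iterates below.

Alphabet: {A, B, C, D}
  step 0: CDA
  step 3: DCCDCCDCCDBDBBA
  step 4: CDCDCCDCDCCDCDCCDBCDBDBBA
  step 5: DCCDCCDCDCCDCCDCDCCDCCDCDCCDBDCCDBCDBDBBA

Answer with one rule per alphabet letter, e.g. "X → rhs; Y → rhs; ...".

A->BA, B->DB, C->DC, D->C

  step 4 ⇒ step 5: CDCDCCDCDCCDCDCCDBCDBDBBA ⇒ DC·C·DC·C·DC·DC·C·DC·C·DC·DC·C·DC·C·DC·DC·C·DB·DC·C·DB·C·DB·DB·BA
    A ↦ BA
    B ↦ DB
    C ↦ DC
    D ↦ C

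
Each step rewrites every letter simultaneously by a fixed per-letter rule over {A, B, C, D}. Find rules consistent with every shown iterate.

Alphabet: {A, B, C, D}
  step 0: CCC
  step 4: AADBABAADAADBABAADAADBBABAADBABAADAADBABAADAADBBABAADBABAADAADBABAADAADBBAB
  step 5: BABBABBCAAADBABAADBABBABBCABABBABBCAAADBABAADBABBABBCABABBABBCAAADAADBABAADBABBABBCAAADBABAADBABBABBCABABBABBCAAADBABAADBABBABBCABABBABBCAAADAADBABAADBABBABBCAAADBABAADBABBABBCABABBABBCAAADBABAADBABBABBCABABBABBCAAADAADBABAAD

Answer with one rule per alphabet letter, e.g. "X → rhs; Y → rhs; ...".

  step 4 ⇒ step 5: AADBABAADAADBABAADAADBBABAADBABAADAADBABAADAADBBABAADBABAADAADBABAADAADBBAB ⇒ BAB·BAB·BCA·AAD·BAB·AAD·BAB·BAB·BCA·BAB·BAB·BCA·AAD·BAB·AAD·BAB·BAB·BCA·BAB·BAB·BCA·AAD·AAD·BAB·AAD·BAB·BAB·BCA·AAD·BAB·AAD·BAB·BAB·BCA·BAB·BAB·BCA·AAD·BAB·AAD·BAB·BAB·BCA·BAB·BAB·BCA·AAD·AAD·BAB·AAD·BAB·BAB·BCA·AAD·BAB·AAD·BAB·BAB·BCA·BAB·BAB·BCA·AAD·BAB·AAD·BAB·BAB·BCA·BAB·BAB·BCA·AAD·AAD·BAB·AAD
    A ↦ BAB
    B ↦ AAD
    D ↦ BCA
    C ↦ B  (constrained at step 0)

A->BAB, B->AAD, C->B, D->BCA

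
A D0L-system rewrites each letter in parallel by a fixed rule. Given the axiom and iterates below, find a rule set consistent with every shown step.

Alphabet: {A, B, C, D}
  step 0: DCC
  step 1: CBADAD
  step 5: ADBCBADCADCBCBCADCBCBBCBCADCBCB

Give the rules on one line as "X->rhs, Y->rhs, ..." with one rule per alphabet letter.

  step 0 ⇒ step 1: DCC ⇒ CB·AD·AD
    C ↦ AD
    D ↦ CB
    A ↦ B  (constrained at step 1)
    B ↦ C  (constrained at step 1)

A->B, B->C, C->AD, D->CB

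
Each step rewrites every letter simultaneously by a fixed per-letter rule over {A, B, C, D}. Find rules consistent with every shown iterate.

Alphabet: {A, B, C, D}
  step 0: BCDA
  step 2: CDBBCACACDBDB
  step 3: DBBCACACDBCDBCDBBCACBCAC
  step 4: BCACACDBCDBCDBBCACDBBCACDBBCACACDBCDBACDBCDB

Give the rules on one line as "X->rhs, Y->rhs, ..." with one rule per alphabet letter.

  step 3 ⇒ step 4: DBBCACACDBCDBCDBBCACBCAC ⇒ BC·AC·AC·DB·C·DB·C·DB·BC·AC·DB·BC·AC·DB·BC·AC·AC·DB·C·DB·AC·DB·C·DB
    A ↦ C
    B ↦ AC
    C ↦ DB
    D ↦ BC

A->C, B->AC, C->DB, D->BC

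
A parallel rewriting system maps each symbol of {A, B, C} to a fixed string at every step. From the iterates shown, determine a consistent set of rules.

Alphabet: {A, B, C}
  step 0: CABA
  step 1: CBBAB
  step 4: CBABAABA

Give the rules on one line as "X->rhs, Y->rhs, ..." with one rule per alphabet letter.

  step 0 ⇒ step 1: CABA ⇒ CB·B·A·B
    A ↦ B
    B ↦ A
    C ↦ CB

A->B, B->A, C->CB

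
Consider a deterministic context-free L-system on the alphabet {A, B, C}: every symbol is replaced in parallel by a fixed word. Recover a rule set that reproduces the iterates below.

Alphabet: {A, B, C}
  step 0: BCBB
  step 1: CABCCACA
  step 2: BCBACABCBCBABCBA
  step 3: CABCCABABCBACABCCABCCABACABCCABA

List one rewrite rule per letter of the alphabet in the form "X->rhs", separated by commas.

  step 2 ⇒ step 3: BCBACABCBCBABCBA ⇒ CA·BC·CA·BA·BC·BA·CA·BC·CA·BC·CA·BA·CA·BC·CA·BA
    A ↦ BA
    B ↦ CA
    C ↦ BC

A->BA, B->CA, C->BC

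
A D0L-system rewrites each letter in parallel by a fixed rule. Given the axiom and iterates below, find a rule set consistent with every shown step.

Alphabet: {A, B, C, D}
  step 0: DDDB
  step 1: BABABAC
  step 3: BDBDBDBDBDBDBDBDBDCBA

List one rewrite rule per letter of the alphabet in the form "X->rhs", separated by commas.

  step 0 ⇒ step 1: DDDB ⇒ BA·BA·BA·C
    B ↦ C
    D ↦ BA
    A ↦ CC  (constrained at step 1)
    C ↦ BD  (constrained at step 1)

A->CC, B->C, C->BD, D->BA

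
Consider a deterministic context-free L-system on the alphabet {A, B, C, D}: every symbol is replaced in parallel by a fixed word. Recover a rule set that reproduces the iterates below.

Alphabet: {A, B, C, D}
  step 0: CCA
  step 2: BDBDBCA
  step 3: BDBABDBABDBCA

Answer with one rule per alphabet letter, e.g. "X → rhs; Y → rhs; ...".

  step 2 ⇒ step 3: BDBDBCA ⇒ BD·BA·BD·BA·BD·B·CA
    A ↦ CA
    B ↦ BD
    C ↦ B
    D ↦ BA

A->CA, B->BD, C->B, D->BA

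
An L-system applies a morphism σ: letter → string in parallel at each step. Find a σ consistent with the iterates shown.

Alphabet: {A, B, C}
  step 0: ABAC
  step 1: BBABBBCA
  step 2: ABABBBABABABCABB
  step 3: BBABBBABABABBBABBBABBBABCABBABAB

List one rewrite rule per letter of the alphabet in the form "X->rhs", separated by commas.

  step 2 ⇒ step 3: ABABBBABABABCABB ⇒ BB·AB·BB·AB·AB·AB·BB·AB·BB·AB·BB·AB·CA·BB·AB·AB
    A ↦ BB
    B ↦ AB
    C ↦ CA

A->BB, B->AB, C->CA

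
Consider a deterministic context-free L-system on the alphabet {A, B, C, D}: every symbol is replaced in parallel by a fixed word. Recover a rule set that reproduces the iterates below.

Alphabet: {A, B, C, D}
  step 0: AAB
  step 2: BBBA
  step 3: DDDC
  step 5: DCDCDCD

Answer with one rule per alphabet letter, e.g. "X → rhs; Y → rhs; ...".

  step 2 ⇒ step 3: BBBA ⇒ D·D·D·C
    A ↦ C
    B ↦ D
    C ↦ B  (constrained at step 3)
    D ↦ BA  (constrained at step 3)

A->C, B->D, C->B, D->BA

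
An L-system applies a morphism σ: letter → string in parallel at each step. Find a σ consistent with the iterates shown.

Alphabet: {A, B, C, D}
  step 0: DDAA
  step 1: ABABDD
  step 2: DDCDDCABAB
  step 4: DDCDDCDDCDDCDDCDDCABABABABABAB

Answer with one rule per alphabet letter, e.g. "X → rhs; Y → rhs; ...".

A->D, B->DC, C->AB, D->AB

  step 1 ⇒ step 2: ABABDD ⇒ D·DC·D·DC·AB·AB
    A ↦ D
    B ↦ DC
    D ↦ AB
    C ↦ AB  (constrained at step 2)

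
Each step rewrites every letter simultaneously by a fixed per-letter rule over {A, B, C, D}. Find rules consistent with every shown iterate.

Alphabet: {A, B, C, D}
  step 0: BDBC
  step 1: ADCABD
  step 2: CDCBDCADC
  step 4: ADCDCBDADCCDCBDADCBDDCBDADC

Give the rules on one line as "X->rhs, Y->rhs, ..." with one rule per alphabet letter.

A->C, B->A, C->BD, D->DC

  step 1 ⇒ step 2: ADCABD ⇒ C·DC·BD·C·A·DC
    A ↦ C
    B ↦ A
    C ↦ BD
    D ↦ DC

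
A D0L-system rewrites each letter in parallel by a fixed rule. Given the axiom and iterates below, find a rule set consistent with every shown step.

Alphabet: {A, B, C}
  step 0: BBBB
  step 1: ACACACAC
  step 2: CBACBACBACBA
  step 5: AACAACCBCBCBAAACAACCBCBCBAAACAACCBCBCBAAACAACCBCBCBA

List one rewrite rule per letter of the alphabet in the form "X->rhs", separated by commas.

A->CB, B->AC, C->A

  step 1 ⇒ step 2: ACACACAC ⇒ CB·A·CB·A·CB·A·CB·A
    A ↦ CB
    C ↦ A
  step 0 ⇒ step 1: BBBB ⇒ AC·AC·AC·AC
    B ↦ AC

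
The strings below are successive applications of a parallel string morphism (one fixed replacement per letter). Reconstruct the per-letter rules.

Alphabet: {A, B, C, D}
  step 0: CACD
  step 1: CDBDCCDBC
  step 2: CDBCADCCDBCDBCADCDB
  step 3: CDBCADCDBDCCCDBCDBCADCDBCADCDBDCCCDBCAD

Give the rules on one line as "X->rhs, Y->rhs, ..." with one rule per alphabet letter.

A->DC, B->AD, C->CDB, D->C

  step 2 ⇒ step 3: CDBCADCCDBCDBCADCDB ⇒ CDB·C·AD·CDB·DC·C·CDB·CDB·C·AD·CDB·C·AD·CDB·DC·C·CDB·C·AD
    A ↦ DC
    B ↦ AD
    C ↦ CDB
    D ↦ C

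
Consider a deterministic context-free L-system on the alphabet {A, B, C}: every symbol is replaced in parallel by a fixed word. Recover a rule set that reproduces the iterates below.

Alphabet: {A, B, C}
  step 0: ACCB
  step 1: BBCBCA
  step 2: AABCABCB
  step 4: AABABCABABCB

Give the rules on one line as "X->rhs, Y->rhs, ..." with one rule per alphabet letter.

  step 1 ⇒ step 2: BBCBCA ⇒ A·A·BC·A·BC·B
    A ↦ B
    B ↦ A
    C ↦ BC

A->B, B->A, C->BC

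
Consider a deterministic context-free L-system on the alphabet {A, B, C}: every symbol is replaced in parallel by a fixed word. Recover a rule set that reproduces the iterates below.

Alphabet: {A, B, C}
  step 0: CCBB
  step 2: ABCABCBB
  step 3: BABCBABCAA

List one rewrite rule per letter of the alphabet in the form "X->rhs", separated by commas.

A->B, B->A, C->BC

  step 2 ⇒ step 3: ABCABCBB ⇒ B·A·BC·B·A·BC·A·A
    A ↦ B
    B ↦ A
    C ↦ BC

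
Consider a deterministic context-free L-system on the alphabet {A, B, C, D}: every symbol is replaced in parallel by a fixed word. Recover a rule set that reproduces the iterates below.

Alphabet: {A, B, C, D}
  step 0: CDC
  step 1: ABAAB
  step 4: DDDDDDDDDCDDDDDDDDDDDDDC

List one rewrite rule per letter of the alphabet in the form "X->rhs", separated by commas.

  step 0 ⇒ step 1: CDC ⇒ AB·A·AB
    C ↦ AB
    D ↦ A
    A ↦ DD  (constrained at step 1)
    B ↦ DC  (constrained at step 1)

A->DD, B->DC, C->AB, D->A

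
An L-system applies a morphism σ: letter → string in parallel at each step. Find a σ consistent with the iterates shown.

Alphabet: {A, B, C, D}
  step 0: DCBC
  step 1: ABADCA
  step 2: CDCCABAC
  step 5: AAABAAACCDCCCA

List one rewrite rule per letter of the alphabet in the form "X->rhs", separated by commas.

A->C, B->DC, C->A, D->AB

  step 1 ⇒ step 2: ABADCA ⇒ C·DC·C·AB·A·C
    A ↦ C
    B ↦ DC
    C ↦ A
    D ↦ AB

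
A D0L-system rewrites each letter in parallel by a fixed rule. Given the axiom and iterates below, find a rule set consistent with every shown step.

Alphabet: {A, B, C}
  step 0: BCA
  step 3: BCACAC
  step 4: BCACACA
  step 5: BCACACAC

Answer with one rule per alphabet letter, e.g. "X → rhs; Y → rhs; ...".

A->C, B->BC, C->A

  step 4 ⇒ step 5: BCACACA ⇒ BC·A·C·A·C·A·C
    A ↦ C
    B ↦ BC
    C ↦ A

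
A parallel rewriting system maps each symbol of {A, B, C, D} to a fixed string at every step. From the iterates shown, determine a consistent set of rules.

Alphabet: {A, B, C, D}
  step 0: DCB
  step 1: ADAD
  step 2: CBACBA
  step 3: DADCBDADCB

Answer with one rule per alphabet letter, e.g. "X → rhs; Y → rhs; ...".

A->CB, B->AD, C->D, D->A

  step 2 ⇒ step 3: CBACBA ⇒ D·AD·CB·D·AD·CB
    A ↦ CB
    B ↦ AD
    C ↦ D
  step 0 ⇒ step 1: DCB ⇒ A·D·AD
    D ↦ A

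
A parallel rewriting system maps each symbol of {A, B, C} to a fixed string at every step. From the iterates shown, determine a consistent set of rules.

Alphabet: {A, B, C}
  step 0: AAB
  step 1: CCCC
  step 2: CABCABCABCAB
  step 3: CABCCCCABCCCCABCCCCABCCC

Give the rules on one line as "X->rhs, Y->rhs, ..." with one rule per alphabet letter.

A->C, B->CC, C->CAB

  step 2 ⇒ step 3: CABCABCABCAB ⇒ CAB·C·CC·CAB·C·CC·CAB·C·CC·CAB·C·CC
    A ↦ C
    B ↦ CC
    C ↦ CAB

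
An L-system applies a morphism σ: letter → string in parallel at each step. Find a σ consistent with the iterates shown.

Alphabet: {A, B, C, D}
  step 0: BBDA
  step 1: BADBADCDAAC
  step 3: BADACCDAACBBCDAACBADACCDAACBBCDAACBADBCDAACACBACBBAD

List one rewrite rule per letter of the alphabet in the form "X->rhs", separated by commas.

  step 0 ⇒ step 1: BBDA ⇒ BAD·BAD·CDA·AC
    A ↦ AC
    B ↦ BAD
    D ↦ CDA
    C ↦ B  (constrained at step 1)

A->AC, B->BAD, C->B, D->CDA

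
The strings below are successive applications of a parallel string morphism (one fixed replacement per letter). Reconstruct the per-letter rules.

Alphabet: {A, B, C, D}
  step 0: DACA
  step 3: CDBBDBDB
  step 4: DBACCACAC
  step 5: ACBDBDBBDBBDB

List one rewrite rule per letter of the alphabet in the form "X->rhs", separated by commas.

  step 4 ⇒ step 5: DBACCACAC ⇒ A·C·B·DB·DB·B·DB·B·DB
    A ↦ B
    B ↦ C
    C ↦ DB
    D ↦ A

A->B, B->C, C->DB, D->A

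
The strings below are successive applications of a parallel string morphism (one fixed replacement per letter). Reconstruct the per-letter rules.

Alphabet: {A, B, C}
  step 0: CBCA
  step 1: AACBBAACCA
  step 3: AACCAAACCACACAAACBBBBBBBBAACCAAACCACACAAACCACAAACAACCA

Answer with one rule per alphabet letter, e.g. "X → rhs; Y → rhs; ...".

A->CA, B->BB, C->AAC

  step 0 ⇒ step 1: CBCA ⇒ AAC·BB·AAC·CA
    A ↦ CA
    B ↦ BB
    C ↦ AAC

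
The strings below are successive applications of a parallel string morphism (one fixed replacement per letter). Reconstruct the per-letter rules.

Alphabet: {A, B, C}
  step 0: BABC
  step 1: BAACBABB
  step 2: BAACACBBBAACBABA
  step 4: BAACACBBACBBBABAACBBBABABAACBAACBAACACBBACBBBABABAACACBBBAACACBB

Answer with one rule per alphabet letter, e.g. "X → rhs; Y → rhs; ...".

  step 1 ⇒ step 2: BAACBABB ⇒ BA·AC·AC·BB·BA·AC·BA·BA
    A ↦ AC
    B ↦ BA
    C ↦ BB

A->AC, B->BA, C->BB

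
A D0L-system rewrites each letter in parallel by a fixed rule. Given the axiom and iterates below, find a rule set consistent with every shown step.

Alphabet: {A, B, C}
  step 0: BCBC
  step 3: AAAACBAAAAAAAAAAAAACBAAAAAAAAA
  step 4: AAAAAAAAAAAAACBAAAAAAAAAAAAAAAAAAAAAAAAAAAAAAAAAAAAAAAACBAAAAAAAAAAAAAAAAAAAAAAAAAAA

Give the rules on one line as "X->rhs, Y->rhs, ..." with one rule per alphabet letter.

  step 3 ⇒ step 4: AAAACBAAAAAAAAAAAAACBAAAAAAAAA ⇒ AAA·AAA·AAA·AAA·A·CB·AAA·AAA·AAA·AAA·AAA·AAA·AAA·AAA·AAA·AAA·AAA·AAA·AAA·A·CB·AAA·AAA·AAA·AAA·AAA·AAA·AAA·AAA·AAA
    A ↦ AAA
    B ↦ CB
    C ↦ A

A->AAA, B->CB, C->A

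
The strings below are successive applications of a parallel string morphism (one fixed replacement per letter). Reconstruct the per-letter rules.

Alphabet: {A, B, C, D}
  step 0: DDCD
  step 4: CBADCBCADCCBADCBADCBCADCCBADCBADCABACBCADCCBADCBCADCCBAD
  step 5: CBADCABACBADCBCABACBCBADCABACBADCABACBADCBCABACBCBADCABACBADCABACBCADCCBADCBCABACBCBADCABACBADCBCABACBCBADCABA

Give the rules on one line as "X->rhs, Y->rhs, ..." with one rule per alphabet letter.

  step 4 ⇒ step 5: CBADCBCADCCBADCBADCBCADCCBADCBADCABACBCADCCBADCBCADCCBAD ⇒ CB·AD·C·ABA·CB·AD·CB·C·ABA·CB·CB·AD·C·ABA·CB·AD·C·ABA·CB·AD·CB·C·ABA·CB·CB·AD·C·ABA·CB·AD·C·ABA·CB·C·AD·C·CB·AD·CB·C·ABA·CB·CB·AD·C·ABA·CB·AD·CB·C·ABA·CB·CB·AD·C·ABA
    A ↦ C
    B ↦ AD
    C ↦ CB
    D ↦ ABA

A->C, B->AD, C->CB, D->ABA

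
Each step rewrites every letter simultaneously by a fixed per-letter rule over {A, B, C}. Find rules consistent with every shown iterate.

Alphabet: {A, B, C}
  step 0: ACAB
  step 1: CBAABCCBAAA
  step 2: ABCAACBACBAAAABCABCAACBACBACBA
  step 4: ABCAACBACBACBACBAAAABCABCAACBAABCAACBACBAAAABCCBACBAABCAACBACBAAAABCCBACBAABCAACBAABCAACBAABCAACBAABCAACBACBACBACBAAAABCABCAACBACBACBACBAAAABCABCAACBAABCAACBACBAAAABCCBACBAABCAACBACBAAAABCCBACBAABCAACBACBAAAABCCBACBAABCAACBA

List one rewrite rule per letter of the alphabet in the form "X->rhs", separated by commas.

A->CBA, B->AA, C->ABC

  step 1 ⇒ step 2: CBAABCCBAAA ⇒ ABC·AA·CBA·CBA·AA·ABC·ABC·AA·CBA·CBA·CBA
    A ↦ CBA
    B ↦ AA
    C ↦ ABC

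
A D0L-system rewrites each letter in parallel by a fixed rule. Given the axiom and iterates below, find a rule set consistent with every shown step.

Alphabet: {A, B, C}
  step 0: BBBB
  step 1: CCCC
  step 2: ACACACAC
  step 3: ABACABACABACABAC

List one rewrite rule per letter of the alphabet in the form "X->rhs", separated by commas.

  step 2 ⇒ step 3: ACACACAC ⇒ AB·AC·AB·AC·AB·AC·AB·AC
    A ↦ AB
    C ↦ AC
  step 0 ⇒ step 1: BBBB ⇒ C·C·C·C
    B ↦ C

A->AB, B->C, C->AC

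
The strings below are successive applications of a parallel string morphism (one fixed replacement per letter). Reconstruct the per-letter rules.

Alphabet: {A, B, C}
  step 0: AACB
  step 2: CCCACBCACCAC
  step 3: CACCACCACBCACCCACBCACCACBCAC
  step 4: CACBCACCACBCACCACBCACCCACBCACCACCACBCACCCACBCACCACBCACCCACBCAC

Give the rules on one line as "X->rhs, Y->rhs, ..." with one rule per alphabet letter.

  step 3 ⇒ step 4: CACCACCACBCACCCACBCACCACBCAC ⇒ CAC·B·CAC·CAC·B·CAC·CAC·B·CAC·C·CAC·B·CAC·CAC·CAC·B·CAC·C·CAC·B·CAC·CAC·B·CAC·C·CAC·B·CAC
    A ↦ B
    B ↦ C
    C ↦ CAC

A->B, B->C, C->CAC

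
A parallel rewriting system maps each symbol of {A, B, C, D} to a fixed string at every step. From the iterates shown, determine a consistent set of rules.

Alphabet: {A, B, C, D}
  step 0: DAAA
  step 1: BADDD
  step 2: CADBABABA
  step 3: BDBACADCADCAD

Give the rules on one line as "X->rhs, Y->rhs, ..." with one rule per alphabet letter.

  step 2 ⇒ step 3: CADBABABA ⇒ B·D·BA·CA·D·CA·D·CA·D
    A ↦ D
    B ↦ CA
    C ↦ B
    D ↦ BA

A->D, B->CA, C->B, D->BA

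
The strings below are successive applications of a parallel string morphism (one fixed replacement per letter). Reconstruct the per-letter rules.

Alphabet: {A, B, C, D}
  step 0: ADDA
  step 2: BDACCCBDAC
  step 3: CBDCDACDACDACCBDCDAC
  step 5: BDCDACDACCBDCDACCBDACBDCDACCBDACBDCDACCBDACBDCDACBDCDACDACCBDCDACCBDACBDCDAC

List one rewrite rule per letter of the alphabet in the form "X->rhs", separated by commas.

  step 2 ⇒ step 3: BDACCCBDAC ⇒ C·B·DC·DAC·DAC·DAC·C·B·DC·DAC
    A ↦ DC
    B ↦ C
    C ↦ DAC
    D ↦ B

A->DC, B->C, C->DAC, D->B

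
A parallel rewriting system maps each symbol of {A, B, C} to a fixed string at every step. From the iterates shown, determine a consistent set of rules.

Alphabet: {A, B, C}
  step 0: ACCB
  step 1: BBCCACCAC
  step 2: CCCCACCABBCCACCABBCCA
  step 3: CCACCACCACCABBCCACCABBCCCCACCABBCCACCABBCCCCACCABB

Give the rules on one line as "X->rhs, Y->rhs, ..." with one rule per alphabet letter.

A->BB, B->C, C->CCA

  step 2 ⇒ step 3: CCCCACCABBCCACCABBCCA ⇒ CCA·CCA·CCA·CCA·BB·CCA·CCA·BB·C·C·CCA·CCA·BB·CCA·CCA·BB·C·C·CCA·CCA·BB
    A ↦ BB
    B ↦ C
    C ↦ CCA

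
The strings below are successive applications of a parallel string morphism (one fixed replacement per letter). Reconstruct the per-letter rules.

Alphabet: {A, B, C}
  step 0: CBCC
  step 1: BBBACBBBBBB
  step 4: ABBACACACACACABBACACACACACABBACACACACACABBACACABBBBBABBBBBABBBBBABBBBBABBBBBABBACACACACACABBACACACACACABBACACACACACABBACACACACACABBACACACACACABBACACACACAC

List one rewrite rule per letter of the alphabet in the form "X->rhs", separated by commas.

A->ABB, B->AC, C->BBB

  step 0 ⇒ step 1: CBCC ⇒ BBB·AC·BBB·BBB
    B ↦ AC
    C ↦ BBB
    A ↦ ABB  (constrained at step 1)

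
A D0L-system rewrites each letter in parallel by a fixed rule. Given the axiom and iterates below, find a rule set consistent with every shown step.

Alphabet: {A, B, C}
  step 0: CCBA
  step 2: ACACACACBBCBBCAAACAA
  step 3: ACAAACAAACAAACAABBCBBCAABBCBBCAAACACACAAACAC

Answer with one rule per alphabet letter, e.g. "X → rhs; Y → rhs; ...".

A->AC, B->BBC, C->AA

  step 2 ⇒ step 3: ACACACACBBCBBCAAACAA ⇒ AC·AA·AC·AA·AC·AA·AC·AA·BBC·BBC·AA·BBC·BBC·AA·AC·AC·AC·AA·AC·AC
    A ↦ AC
    B ↦ BBC
    C ↦ AA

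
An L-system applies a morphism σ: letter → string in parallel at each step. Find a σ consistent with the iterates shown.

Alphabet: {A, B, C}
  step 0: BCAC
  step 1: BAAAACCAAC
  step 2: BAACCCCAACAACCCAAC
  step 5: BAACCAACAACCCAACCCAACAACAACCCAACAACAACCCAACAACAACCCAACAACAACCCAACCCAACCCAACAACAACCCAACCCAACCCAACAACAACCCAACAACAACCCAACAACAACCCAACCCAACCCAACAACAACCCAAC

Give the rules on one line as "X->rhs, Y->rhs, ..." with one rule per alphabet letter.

  step 1 ⇒ step 2: BAAAACCAAC ⇒ BAA·C·C·C·C·AAC·AAC·C·C·AAC
    A ↦ C
    B ↦ BAA
    C ↦ AAC

A->C, B->BAA, C->AAC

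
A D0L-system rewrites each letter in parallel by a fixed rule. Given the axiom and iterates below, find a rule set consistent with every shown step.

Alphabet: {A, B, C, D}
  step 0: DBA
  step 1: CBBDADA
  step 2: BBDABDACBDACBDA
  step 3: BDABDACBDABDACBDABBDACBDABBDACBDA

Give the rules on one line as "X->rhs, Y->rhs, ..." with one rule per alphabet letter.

  step 2 ⇒ step 3: BBDABDACBDACBDA ⇒ BDA·BDA·CB·DA·BDA·CB·DA·B·BDA·CB·DA·B·BDA·CB·DA
    A ↦ DA
    B ↦ BDA
    C ↦ B
    D ↦ CB

A->DA, B->BDA, C->B, D->CB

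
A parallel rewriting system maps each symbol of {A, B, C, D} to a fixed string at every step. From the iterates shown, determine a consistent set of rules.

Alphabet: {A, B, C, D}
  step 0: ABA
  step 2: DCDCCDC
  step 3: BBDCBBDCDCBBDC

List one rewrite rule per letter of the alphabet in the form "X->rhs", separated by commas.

A->C, B->CA, C->DC, D->BB

  step 2 ⇒ step 3: DCDCCDC ⇒ BB·DC·BB·DC·DC·BB·DC
    C ↦ DC
    D ↦ BB
    A ↦ C  (constrained at step 0)
    B ↦ CA  (constrained at step 0)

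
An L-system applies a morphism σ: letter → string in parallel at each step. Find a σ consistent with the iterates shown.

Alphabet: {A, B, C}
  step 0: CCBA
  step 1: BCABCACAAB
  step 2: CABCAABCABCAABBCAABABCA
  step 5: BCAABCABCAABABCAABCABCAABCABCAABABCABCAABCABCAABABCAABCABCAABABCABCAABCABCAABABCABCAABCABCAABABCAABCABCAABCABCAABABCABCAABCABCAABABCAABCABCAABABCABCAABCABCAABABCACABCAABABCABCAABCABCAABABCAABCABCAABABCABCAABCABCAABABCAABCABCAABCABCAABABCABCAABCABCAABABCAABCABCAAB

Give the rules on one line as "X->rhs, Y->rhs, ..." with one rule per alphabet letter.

  step 1 ⇒ step 2: BCABCACAAB ⇒ CA·BCA·AB·CA·BCA·AB·BCA·AB·AB·CA
    A ↦ AB
    B ↦ CA
    C ↦ BCA

A->AB, B->CA, C->BCA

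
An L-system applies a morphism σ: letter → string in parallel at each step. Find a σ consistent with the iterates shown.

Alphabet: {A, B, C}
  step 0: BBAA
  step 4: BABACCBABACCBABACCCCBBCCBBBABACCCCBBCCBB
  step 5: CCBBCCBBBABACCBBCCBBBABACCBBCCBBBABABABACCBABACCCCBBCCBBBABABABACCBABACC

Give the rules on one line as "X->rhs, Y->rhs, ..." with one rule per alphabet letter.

A->CBB, B->C, C->BA

  step 4 ⇒ step 5: BABACCBABACCBABACCCCBBCCBBBABACCCCBBCCBB ⇒ C·CBB·C·CBB·BA·BA·C·CBB·C·CBB·BA·BA·C·CBB·C·CBB·BA·BA·BA·BA·C·C·BA·BA·C·C·C·CBB·C·CBB·BA·BA·BA·BA·C·C·BA·BA·C·C
    A ↦ CBB
    B ↦ C
    C ↦ BA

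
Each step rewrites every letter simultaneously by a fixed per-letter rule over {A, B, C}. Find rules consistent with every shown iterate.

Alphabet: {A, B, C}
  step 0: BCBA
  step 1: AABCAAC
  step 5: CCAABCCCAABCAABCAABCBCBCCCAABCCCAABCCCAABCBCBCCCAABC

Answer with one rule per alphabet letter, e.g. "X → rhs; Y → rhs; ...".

A->C, B->AA, C->BC

  step 0 ⇒ step 1: BCBA ⇒ AA·BC·AA·C
    A ↦ C
    B ↦ AA
    C ↦ BC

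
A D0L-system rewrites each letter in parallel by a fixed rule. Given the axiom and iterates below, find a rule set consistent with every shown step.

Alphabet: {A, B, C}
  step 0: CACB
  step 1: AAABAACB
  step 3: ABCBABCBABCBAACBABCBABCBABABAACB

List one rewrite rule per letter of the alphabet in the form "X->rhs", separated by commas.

  step 0 ⇒ step 1: CACB ⇒ AA·AB·AA·CB
    A ↦ AB
    B ↦ CB
    C ↦ AA

A->AB, B->CB, C->AA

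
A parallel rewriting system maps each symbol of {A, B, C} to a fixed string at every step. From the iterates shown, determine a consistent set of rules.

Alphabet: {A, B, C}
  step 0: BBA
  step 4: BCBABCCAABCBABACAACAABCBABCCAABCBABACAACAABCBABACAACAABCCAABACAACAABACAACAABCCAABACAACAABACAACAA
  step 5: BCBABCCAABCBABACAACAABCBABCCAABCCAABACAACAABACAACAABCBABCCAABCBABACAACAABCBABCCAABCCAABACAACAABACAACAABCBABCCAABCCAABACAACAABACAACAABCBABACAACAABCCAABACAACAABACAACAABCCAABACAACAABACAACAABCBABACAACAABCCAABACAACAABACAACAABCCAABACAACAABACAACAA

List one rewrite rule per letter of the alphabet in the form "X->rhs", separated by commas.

  step 4 ⇒ step 5: BCBABCCAABCBABACAACAABCBABCCAABCBABACAACAABCBABACAACAABCCAABACAACAABACAACAABCCAABACAACAABACAACAA ⇒ BC·BA·BC·CAA·BC·BA·BA·CAA·CAA·BC·BA·BC·CAA·BC·CAA·BA·CAA·CAA·BA·CAA·CAA·BC·BA·BC·CAA·BC·BA·BA·CAA·CAA·BC·BA·BC·CAA·BC·CAA·BA·CAA·CAA·BA·CAA·CAA·BC·BA·BC·CAA·BC·CAA·BA·CAA·CAA·BA·CAA·CAA·BC·BA·BA·CAA·CAA·BC·CAA·BA·CAA·CAA·BA·CAA·CAA·BC·CAA·BA·CAA·CAA·BA·CAA·CAA·BC·BA·BA·CAA·CAA·BC·CAA·BA·CAA·CAA·BA·CAA·CAA·BC·CAA·BA·CAA·CAA·BA·CAA·CAA
    A ↦ CAA
    B ↦ BC
    C ↦ BA

A->CAA, B->BC, C->BA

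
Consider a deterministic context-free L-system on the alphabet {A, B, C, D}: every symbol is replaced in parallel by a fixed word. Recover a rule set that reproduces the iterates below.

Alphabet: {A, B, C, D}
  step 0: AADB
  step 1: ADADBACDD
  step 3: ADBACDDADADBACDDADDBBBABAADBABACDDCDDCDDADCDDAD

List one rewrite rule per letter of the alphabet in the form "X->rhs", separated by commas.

A->AD, B->CDD, C->DBB, D->BA

  step 0 ⇒ step 1: AADB ⇒ AD·AD·BA·CDD
    A ↦ AD
    B ↦ CDD
    D ↦ BA
    C ↦ DBB  (constrained at step 1)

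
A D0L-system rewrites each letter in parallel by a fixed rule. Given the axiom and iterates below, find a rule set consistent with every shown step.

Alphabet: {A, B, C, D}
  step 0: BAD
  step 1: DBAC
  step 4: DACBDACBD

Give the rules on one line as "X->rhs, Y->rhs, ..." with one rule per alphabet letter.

A->B, B->D, C->D, D->AC

  step 0 ⇒ step 1: BAD ⇒ D·B·AC
    A ↦ B
    B ↦ D
    D ↦ AC
    C ↦ D  (constrained at step 1)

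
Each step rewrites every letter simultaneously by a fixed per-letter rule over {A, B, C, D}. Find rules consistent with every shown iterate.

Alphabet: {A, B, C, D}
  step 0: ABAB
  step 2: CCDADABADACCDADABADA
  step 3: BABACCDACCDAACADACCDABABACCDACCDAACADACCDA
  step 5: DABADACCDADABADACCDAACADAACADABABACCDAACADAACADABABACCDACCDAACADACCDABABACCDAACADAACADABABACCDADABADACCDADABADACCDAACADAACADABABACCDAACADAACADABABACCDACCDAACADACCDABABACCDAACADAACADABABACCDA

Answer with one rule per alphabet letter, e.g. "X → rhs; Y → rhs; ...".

  step 2 ⇒ step 3: CCDADABADACCDADABADA ⇒ BA·BA·CC·DA·CC·DA·ACA·DA·CC·DA·BA·BA·CC·DA·CC·DA·ACA·DA·CC·DA
    A ↦ DA
    B ↦ ACA
    C ↦ BA
    D ↦ CC

A->DA, B->ACA, C->BA, D->CC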